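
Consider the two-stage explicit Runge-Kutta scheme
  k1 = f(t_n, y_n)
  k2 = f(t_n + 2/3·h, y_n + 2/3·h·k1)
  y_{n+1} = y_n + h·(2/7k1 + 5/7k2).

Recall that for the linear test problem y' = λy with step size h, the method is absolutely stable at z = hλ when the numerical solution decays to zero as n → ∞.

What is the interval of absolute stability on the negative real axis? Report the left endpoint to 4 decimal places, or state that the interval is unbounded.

z∈(-2.1000,0).

With y'=λy (z=hλ):
  k1=λy_n ⇒ h·k1=z·y_n;  k2=λ(1+2/3z)y_n ⇒ h·k2=z(1+2/3z)y_n
  y_{n+1}/y_n = 1 + 2/7z + 5/7z(1+2/3z) = 1 + z + 10/21z²
  Hence R(z) = 1 + z + 10/21z².

Need |R(x)|<1, x<0.
x=-0.7: |R|=0.5333
R=1: x+10/21x²=0 ⇒ x=−21/10=-2.1000; min R=1−1/(4·10/21)=0.4750>−1
Confirm numerically:
  x=-1.427: |R|=0.54268 <1
  x=-1.396: |R|=0.53201 <1
  x=-1.392: |R|=0.53070 <1
  x=-1.382: |R|=0.52749 <1
  x=-2.632: |R|=1.66677 >1
  x=-2.542: |R|=1.53503 >1
Stable set (-2.1000, 0).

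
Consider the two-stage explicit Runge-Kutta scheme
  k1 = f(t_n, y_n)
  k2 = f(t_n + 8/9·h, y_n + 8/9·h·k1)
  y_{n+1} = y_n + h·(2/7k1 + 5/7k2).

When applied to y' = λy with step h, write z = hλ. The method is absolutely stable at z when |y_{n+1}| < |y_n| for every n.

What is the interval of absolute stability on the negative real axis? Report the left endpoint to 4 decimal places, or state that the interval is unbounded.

On y'=λy, z=hλ:
  k1=λy_n ⇒ h·k1=z·y_n;  k2=λ(1+8/9z)y_n ⇒ h·k2=z(1+8/9z)y_n
  y_{n+1}/y_n = 1 + 2/7z + 5/7z(1+8/9z) = 1 + z + 40/63z²
  ⇒ R(z) = 1 + z + 40/63z².

Solve |R(x)|<1 on ℝ⁻.
x=-1.56: |R|=0.9851
R=1: x+40/63x²=0 ⇒ x=−63/40=-1.5750; min R=1−1/(4·40/63)=0.6062>−1
Confirm numerically:
  x=-0.962: |R|=0.62558 <1
  x=-0.922: |R|=0.61774 <1
  x=-0.861: |R|=0.60968 <1
  x=-1.845: |R|=1.31629 >1
  x=-1.831: |R|=1.29761 >1
So |R|<1 on (-1.5750, 0).

z∈(-1.5750,0).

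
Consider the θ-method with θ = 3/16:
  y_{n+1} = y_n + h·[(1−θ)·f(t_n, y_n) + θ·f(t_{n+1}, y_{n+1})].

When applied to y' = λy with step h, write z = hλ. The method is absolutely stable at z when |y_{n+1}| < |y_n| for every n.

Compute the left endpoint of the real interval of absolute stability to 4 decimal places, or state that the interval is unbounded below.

z* = -3.2000.

With y'=λy (z=hλ):
  y_{n+1} = y_n + z·[13/16·y_n + 3/16·y_{n+1}] ⇒ (1 − 3/16z)y_{n+1} = (1 + 13/16z)y_n
  R(z) = (1 + 13/16z)/(1 − 3/16z).

Boundary: |R(x)|=1, x<0.
x=-1.71: |R|=0.2948
R=−1: 1+13/16x = −1+3/16x ⇒ -5/8x=2 ⇒ x=2/(-5/8)=-3.2000
Confirm numerically:
  x=-3.118: |R|=0.96766 <1
  x=-2.180: |R|=0.54747 <1
  x=-2.171: |R|=0.54293 <1
  x=-2.027: |R|=0.46877 <1
  x=-3.794: |R|=1.21693 >1
  x=-3.614: |R|=1.15424 >1
  x=-3.221: |R|=1.00818 >1
So |R|<1 on (-3.2000, 0).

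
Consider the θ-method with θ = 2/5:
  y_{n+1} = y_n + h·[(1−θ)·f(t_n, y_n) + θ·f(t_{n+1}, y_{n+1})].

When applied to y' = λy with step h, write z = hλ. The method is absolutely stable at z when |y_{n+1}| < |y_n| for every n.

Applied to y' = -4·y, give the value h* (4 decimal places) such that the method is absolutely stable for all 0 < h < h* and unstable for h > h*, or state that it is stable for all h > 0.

With y'=λy (z=hλ):
  y_{n+1} = y_n + z·[3/5·y_n + 2/5·y_{n+1}] ⇒ (1 − 2/5z)y_{n+1} = (1 + 3/5z)y_n
  ⇒ R(z) = (1 + 3/5z)/(1 − 2/5z).

Solve |R(x)|<1 on ℝ⁻.
x=-0.65: |R|=0.4841
R=−1: 1+3/5x = −1+2/5x ⇒ -1/5x=2 ⇒ x=2/(-1/5)=-10.0000
Confirm numerically:
  x=-6.508: |R|=0.80617 <1
  x=-5.623: |R|=0.73058 <1
  x=-4.625: |R|=0.62281 <1
  x=-10.040: |R|=1.00159 >1
  x=-10.039: |R|=1.00156 >1
So |R|<1 on (-10.0000, 0).

(-10.0000,0); λ=-4 ⇒ h* = (10)/4 = 2.5000.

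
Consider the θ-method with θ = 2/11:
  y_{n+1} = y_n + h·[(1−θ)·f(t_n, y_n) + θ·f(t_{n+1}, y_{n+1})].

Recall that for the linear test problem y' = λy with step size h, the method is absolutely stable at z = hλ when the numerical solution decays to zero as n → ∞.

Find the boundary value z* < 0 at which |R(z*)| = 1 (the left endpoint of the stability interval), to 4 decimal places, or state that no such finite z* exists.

left endpoint -3.1429.

On y'=λy, z=hλ:
  y_{n+1} = y_n + z·[9/11·y_n + 2/11·y_{n+1}] ⇒ (1 − 2/11z)y_{n+1} = (1 + 9/11z)y_n
  R(z) = (1 + 9/11z)/(1 − 2/11z).

Need |R(x)|<1, x<0.
x=-0.7: |R|=0.3790
R=−1: 1+9/11x = −1+2/11x ⇒ -7/11x=2 ⇒ x=2/(-7/11)=-3.1429
Confirm numerically:
  x=-3.026: |R|=0.95203 <1
  x=-2.827: |R|=0.86724 <1
  x=-1.641: |R|=0.26390 <1
  x=-1.543: |R|=0.20496 <1
  x=-3.617: |R|=1.18202 >1
  x=-3.508: |R|=1.14187 >1
So |R|<1 on (-3.1429, 0).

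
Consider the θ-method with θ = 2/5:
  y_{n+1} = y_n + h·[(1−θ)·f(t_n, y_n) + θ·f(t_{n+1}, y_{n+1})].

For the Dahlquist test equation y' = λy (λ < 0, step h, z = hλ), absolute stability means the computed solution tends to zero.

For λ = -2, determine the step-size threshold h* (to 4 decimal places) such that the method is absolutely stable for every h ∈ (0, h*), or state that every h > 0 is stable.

(-10.0000,0); λ=-2 ⇒ h* = (10)/2 = 5.0000.

Test eqn y'=λy, z=hλ:
  y_{n+1} = y_n + z·[3/5·y_n + 2/5·y_{n+1}] ⇒ (1 − 2/5z)y_{n+1} = (1 + 3/5z)y_n
  ⇒ R(z) = (1 + 3/5z)/(1 − 2/5z).

Solve |R(x)|<1 on ℝ⁻.
x=-1.32: |R|=0.1361
R=−1: 1+3/5x = −1+2/5x ⇒ -1/5x=2 ⇒ x=2/(-1/5)=-10.0000
Confirm numerically:
  x=-7.171: |R|=0.85374 <1
  x=-6.005: |R|=0.76514 <1
  x=-5.013: |R|=0.66811 <1
  x=-4.115: |R|=0.55518 <1
  x=-10.548: |R|=1.02100 >1
  x=-10.210: |R|=1.00826 >1
  x=-10.202: |R|=1.00795 >1
Interval (-10.0000, 0).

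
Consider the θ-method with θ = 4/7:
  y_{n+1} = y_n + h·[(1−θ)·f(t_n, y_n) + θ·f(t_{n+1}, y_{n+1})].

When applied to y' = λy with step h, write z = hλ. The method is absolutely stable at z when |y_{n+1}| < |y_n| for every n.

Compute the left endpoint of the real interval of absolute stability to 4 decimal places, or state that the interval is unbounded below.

On y'=λy, z=hλ:
  y_{n+1} = y_n + z·[3/7·y_n + 4/7·y_{n+1}] ⇒ (1 − 4/7z)y_{n+1} = (1 + 3/7z)y_n
  Hence R(z) = (1 + 3/7z)/(1 − 4/7z).

Boundary: |R(x)|=1, x<0.
x=-0.65: |R|=0.5260
x=-2: |R|=0.0667
x=-10: |R|=0.4894
x=-100: |R|=0.7199
θ=4/7≥1/2 ⇒ |1+3/7x|<|1−4/7x| ∀x<0 ⇒ stable on all of ℝ⁻.

(−∞, 0) — no finite endpoint.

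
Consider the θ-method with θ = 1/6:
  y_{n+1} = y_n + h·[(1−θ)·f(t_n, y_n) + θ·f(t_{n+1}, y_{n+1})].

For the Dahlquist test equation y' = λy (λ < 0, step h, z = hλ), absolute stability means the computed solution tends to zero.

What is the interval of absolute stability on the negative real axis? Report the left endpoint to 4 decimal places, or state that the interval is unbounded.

On y'=λy, z=hλ:
  y_{n+1} = y_n + z·[5/6·y_n + 1/6·y_{n+1}] ⇒ (1 − 1/6z)y_{n+1} = (1 + 5/6z)y_n
  Hence R(z) = (1 + 5/6z)/(1 − 1/6z).

Need |R(x)|<1, x<0.
x=-0.55: |R|=0.4962
R=−1: 1+5/6x = −1+1/6x ⇒ -2/3x=2 ⇒ x=2/(-2/3)=-3.0000
Confirm numerically:
  x=-2.793: |R|=0.90583 <1
  x=-2.702: |R|=0.86302 <1
  x=-1.448: |R|=0.16649 <1
  x=-3.272: |R|=1.11734 >1
  x=-3.105: |R|=1.04613 >1
Stable set (-3.0000, 0).

z∈(-3.0000,0).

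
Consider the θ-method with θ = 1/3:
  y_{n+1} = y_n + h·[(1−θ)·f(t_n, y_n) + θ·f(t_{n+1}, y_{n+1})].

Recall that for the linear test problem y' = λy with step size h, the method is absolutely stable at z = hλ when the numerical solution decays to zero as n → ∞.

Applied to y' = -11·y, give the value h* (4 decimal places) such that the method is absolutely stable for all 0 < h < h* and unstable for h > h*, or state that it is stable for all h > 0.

(-6.0000,0); λ=-11 ⇒ h* = (6)/11 = 0.5455.

Test eqn y'=λy, z=hλ:
  y_{n+1} = y_n + z·[2/3·y_n + 1/3·y_{n+1}] ⇒ (1 − 1/3z)y_{n+1} = (1 + 2/3z)y_n
  R(z) = (1 + 2/3z)/(1 − 1/3z).

Need |R(x)|<1, x<0.
x=-1.45: |R|=0.0225
R=−1: 1+2/3x = −1+1/3x ⇒ -1/3x=2 ⇒ x=2/(-1/3)=-6.0000
Confirm numerically:
  x=-5.752: |R|=0.97166 <1
  x=-5.391: |R|=0.92742 <1
  x=-5.348: |R|=0.92190 <1
  x=-3.317: |R|=0.57527 <1
  x=-6.444: |R|=1.04701 >1
  x=-6.262: |R|=1.02829 >1
  x=-6.031: |R|=1.00343 >1
So |R|<1 on (-6.0000, 0).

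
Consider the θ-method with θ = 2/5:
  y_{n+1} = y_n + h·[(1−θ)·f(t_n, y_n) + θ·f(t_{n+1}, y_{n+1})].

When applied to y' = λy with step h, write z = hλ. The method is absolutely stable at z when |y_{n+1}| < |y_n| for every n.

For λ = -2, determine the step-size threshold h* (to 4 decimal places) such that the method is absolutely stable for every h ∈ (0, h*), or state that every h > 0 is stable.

(-10.0000,0); λ=-2 ⇒ h* = (10)/2 = 5.0000.

With y'=λy (z=hλ):
  y_{n+1} = y_n + z·[3/5·y_n + 2/5·y_{n+1}] ⇒ (1 − 2/5z)y_{n+1} = (1 + 3/5z)y_n
  ⇒ R(z) = (1 + 3/5z)/(1 − 2/5z).

Need |R(x)|<1, x<0.
x=-1.33: |R|=0.1319
R=−1: 1+3/5x = −1+2/5x ⇒ -1/5x=2 ⇒ x=2/(-1/5)=-10.0000
Confirm numerically:
  x=-9.612: |R|=0.98398 <1
  x=-7.877: |R|=0.89771 <1
  x=-5.390: |R|=0.70786 <1
  x=-5.298: |R|=0.69851 <1
  x=-10.569: |R|=1.02177 >1
  x=-10.349: |R|=1.01358 >1
So |R|<1 on (-10.0000, 0).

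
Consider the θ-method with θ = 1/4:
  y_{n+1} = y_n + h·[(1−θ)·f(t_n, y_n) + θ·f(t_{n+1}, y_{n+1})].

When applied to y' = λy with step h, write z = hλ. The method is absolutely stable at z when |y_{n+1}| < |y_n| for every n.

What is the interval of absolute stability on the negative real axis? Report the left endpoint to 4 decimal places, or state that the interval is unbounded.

(-4.0000, 0).

On y'=λy, z=hλ:
  y_{n+1} = y_n + z·[3/4·y_n + 1/4·y_{n+1}] ⇒ (1 − 1/4z)y_{n+1} = (1 + 3/4z)y_n
  R(z) = (1 + 3/4z)/(1 − 1/4z).

Solve |R(x)|<1 on ℝ⁻.
x=-1.6: |R|=0.1429
R=−1: 1+3/4x = −1+1/4x ⇒ -1/2x=2 ⇒ x=2/(-1/2)=-4.0000
Confirm numerically:
  x=-3.209: |R|=0.78055 <1
  x=-2.521: |R|=0.54639 <1
  x=-2.041: |R|=0.35143 <1
  x=-1.669: |R|=0.17763 <1
  x=-4.583: |R|=1.13585 >1
  x=-4.064: |R|=1.01587 >1
Interval (-4.0000, 0).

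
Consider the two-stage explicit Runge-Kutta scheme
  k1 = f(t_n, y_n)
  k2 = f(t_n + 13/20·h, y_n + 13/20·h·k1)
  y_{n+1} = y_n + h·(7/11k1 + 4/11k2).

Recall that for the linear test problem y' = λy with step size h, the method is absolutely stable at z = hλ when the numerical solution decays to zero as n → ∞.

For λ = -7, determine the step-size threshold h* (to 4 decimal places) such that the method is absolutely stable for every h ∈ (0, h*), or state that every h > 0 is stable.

On y'=λy, z=hλ:
  k1=λy_n ⇒ h·k1=z·y_n;  k2=λ(1+13/20z)y_n ⇒ h·k2=z(1+13/20z)y_n
  y_{n+1}/y_n = 1 + 7/11z + 4/11z(1+13/20z) = 1 + z + 13/55z²
  Hence R(z) = 1 + z + 13/55z².

Boundary: |R(x)|=1, x<0.
x=-1.48: |R|=0.0377
R=1: x+13/55x²=0 ⇒ x=−55/13=-4.2308; min R=1−1/(4·13/55)=-0.0577>−1
Confirm numerically:
  x=-3.663: |R|=0.50843 <1
  x=-3.416: |R|=0.34214 <1
  x=-2.123: |R|=0.05768 <1
  x=-4.790: |R|=1.63315 >1
  x=-4.704: |R|=1.52616 >1
  x=-4.682: |R|=1.49936 >1
So |R|<1 on (-4.2308, 0).

(-4.2308,0); λ=-7 ⇒ h* = (55/13)/7 = 0.6044.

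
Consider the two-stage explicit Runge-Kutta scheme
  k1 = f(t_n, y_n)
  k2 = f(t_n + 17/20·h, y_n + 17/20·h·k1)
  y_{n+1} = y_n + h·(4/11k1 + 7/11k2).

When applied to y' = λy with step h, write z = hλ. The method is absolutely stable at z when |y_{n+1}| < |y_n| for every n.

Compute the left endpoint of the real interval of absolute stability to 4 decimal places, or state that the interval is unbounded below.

On y'=λy, z=hλ:
  k1=λy_n ⇒ h·k1=z·y_n;  k2=λ(1+17/20z)y_n ⇒ h·k2=z(1+17/20z)y_n
  y_{n+1}/y_n = 1 + 4/11z + 7/11z(1+17/20z) = 1 + z + 119/220z²
  ⇒ R(z) = 1 + z + 119/220z².

Find x<0 with |R(x)|<1.
x=-1.71: |R|=0.8717
R=1: x+119/220x²=0 ⇒ x=−220/119=-1.8487; min R=1−1/(4·119/220)=0.5378>−1
Confirm numerically:
  x=-1.562: |R|=0.75773 <1
  x=-1.507: |R|=0.72143 <1
  x=-1.342: |R|=0.63216 <1
  x=-0.909: |R|=0.53794 <1
  x=-1.925: |R|=1.07941 >1
  x=-1.923: |R|=1.07724 >1
Interval (-1.8487, 0).

z* = -1.8487.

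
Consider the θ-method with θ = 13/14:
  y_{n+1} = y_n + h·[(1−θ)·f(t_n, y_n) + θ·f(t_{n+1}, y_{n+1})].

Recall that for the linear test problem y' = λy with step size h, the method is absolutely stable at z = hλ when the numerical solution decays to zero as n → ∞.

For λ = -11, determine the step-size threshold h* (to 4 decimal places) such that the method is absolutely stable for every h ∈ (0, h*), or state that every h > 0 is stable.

(−∞, 0) — no finite endpoint. Any h>0 works for λ=-11.

Set f=λy, z=hλ:
  y_{n+1} = y_n + z·[1/14·y_n + 13/14·y_{n+1}] ⇒ (1 − 13/14z)y_{n+1} = (1 + 1/14z)y_n
  ⇒ R(z) = (1 + 1/14z)/(1 − 13/14z).

Solve |R(x)|<1 on ℝ⁻.
x=-0.64: |R|=0.5986
x=-2: |R|=0.3000
x=-10: |R|=0.0278
x=-100: |R|=0.0654
θ=13/14≥1/2 ⇒ |1+1/14x|<|1−13/14x| ∀x<0 ⇒ unbounded interval.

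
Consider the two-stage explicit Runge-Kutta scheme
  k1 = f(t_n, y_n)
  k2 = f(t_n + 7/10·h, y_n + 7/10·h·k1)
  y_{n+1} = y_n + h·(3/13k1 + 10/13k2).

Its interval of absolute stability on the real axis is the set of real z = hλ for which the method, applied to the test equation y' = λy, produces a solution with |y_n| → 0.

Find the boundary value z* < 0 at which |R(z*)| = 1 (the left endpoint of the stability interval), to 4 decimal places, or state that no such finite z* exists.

z* = -1.8571.

Test eqn y'=λy, z=hλ:
  k1=λy_n ⇒ h·k1=z·y_n;  k2=λ(1+7/10z)y_n ⇒ h·k2=z(1+7/10z)y_n
  y_{n+1}/y_n = 1 + 3/13z + 10/13z(1+7/10z) = 1 + z + 7/13z²
  R(z) = 1 + z + 7/13z².

Boundary: |R(x)|=1, x<0.
x=-1.36: |R|=0.6359
R=1: x+7/13x²=0 ⇒ x=−13/7=-1.8571; min R=1−1/(4·7/13)=0.5357>−1
Confirm numerically:
  x=-1.835: |R|=0.97812 <1
  x=-1.755: |R|=0.90347 <1
  x=-1.584: |R|=0.76703 <1
  x=-1.136: |R|=0.55888 <1
  x=-2.292: |R|=1.53668 >1
  x=-2.138: |R|=1.32333 >1
Interval (-1.8571, 0).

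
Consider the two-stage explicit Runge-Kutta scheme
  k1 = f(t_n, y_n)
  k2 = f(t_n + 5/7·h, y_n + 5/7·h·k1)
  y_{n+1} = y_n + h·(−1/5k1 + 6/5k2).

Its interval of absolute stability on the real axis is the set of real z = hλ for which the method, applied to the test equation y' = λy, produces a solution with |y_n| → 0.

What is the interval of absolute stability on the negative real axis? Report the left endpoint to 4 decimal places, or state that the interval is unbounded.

(-1.1667, 0).

Set f=λy, z=hλ:
  k1=λy_n ⇒ h·k1=z·y_n;  k2=λ(1+5/7z)y_n ⇒ h·k2=z(1+5/7z)y_n
  y_{n+1}/y_n = 1 − 1/5z + 6/5z(1+5/7z) = 1 + z + 6/7z²
  so R(z) = 1 + z + 6/7z².

Need |R(x)|<1, x<0.
x=-0.55: |R|=0.7093
R=1: x+6/7x²=0 ⇒ x=−7/6=-1.1667; min R=1−1/(4·6/7)=0.7083>−1
Confirm numerically:
  x=-1.101: |R|=0.93803 <1
  x=-0.916: |R|=0.80319 <1
  x=-0.783: |R|=0.74250 <1
  x=-1.398: |R|=1.27720 >1
  x=-1.300: |R|=1.14857 >1
So |R|<1 on (-1.1667, 0).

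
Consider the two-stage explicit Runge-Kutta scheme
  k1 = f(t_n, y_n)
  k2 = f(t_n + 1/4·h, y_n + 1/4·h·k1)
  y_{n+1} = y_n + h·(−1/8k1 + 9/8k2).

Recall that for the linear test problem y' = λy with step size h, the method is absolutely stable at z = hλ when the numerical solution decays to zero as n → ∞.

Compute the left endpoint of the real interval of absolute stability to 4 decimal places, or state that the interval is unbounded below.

With y'=λy (z=hλ):
  k1=λy_n ⇒ h·k1=z·y_n;  k2=λ(1+1/4z)y_n ⇒ h·k2=z(1+1/4z)y_n
  y_{n+1}/y_n = 1 − 1/8z + 9/8z(1+1/4z) = 1 + z + 9/32z²
  so R(z) = 1 + z + 9/32z².

Need |R(x)|<1, x<0.
x=-1.42: |R|=0.1471
R=1: x+9/32x²=0 ⇒ x=−32/9=-3.5556; min R=1−1/(4·9/32)=0.1111>−1
Confirm numerically:
  x=-2.669: |R|=0.33450 <1
  x=-2.487: |R|=0.25258 <1
  x=-1.743: |R|=0.11145 <1
  x=-1.465: |R|=0.13863 <1
  x=-4.014: |R|=1.51756 >1
  x=-3.790: |R|=1.24990 >1
Interval (-3.5556, 0).

z* = -3.5556.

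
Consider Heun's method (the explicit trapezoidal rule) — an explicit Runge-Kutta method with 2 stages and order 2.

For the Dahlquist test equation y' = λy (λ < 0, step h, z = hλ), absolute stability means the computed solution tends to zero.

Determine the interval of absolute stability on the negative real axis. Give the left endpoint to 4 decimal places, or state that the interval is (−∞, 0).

On y'=λy, z=hλ:
  order 2, 2-stage ⇒ R(z)=1+z+z^2/2
  (e.g. R(-1.03)=0.50045, |R|=0.50045)

Solve |R(x)|<1 on ℝ⁻.
x=-1.03: |R|=0.5005
|R(-1.31)|=0.5481 |R(-1.11)|=0.5060 |R(-1)|=0.5000
Bisect:
  x_lo=-2.7133 |R|=1.9677  x_hi=-0.1679 |R|=0.8462
  mid=-1.44059 |R|=0.59706 →hi
  mid=-2.07695 |R|=1.07991 →lo
  mid=-1.75877 |R|=0.78787 →hi
  mid=-1.91786 |R|=0.92124 →hi
  mid=-1.99741 |R|=0.99741 →hi
  mid=-2.03718 |R|=1.03787 →lo
  mid=-2.01729 |R|=1.01744 →lo
  mid=-2.00735 |R|=1.00738 →lo
  mid=-2.00238 |R|=1.00238 →lo
  ...
  [-2.00005,-1.99989] ⇒ x*=-2.0000
Stable set (-2.0000, 0).

(-2.0000, 0).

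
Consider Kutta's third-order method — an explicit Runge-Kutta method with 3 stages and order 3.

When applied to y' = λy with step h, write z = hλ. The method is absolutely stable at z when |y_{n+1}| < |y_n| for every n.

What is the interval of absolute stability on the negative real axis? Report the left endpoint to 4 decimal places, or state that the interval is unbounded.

z∈(-2.5127,0).

Test eqn y'=λy, z=hλ:
  order 3, 3-stage ⇒ R(z)=1+z+z^2/2+z^3/6
  (e.g. R(-1.05)=0.30831, |R|=0.30831)

Solve |R(x)|<1 on ℝ⁻.
x=-1.05: |R|=0.3083
|R(-2.72)|=1.3747 |R(-1.57)|=0.0175 |R(-0.85)|=0.4089
Bisect:
  x_lo=-2.8481 |R|=1.6427  x_hi=-0.1560 |R|=0.8555
  mid=-1.50206 |R|=0.06121 →hi
  mid=-2.17507 |R|=0.52463 →hi
  mid=-2.51158 |R|=0.99808 →hi
  mid=-2.67983 |R|=1.29662 →lo
  mid=-2.59570 |R|=1.14170 →lo
  mid=-2.55364 |R|=1.06852 →lo
  mid=-2.53261 |R|=1.03296 →lo
  mid=-2.52209 |R|=1.01544 →lo
  ...
  [-2.51289,-2.51273] ⇒ x*=-2.5127
Stable set (-2.5127, 0).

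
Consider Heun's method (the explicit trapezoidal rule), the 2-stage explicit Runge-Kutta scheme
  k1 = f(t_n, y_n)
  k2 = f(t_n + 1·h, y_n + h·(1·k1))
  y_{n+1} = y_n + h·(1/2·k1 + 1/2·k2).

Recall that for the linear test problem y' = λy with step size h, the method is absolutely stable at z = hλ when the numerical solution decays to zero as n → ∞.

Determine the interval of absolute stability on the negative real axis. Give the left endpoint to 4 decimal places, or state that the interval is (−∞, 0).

z∈(-2.0000,0).

Set f=λy, z=hλ:
  order 2, 2-stage ⇒ R(z)=1+z+z^2/2
  (e.g. R(-0.79)=0.52205, |R|=0.52205)

Need |R(x)|<1, x<0.
x=-0.79: |R|=0.5221
|R(-1.87)|=0.8785 |R(-1.68)|=0.7312 |R(-0.76)|=0.5288
Bisect:
  x_lo=-2.4980 |R|=1.6221  x_hi=-0.2666 |R|=0.7689
  mid=-1.38234 |R|=0.57309 →hi
  mid=-1.94019 |R|=0.94198 →hi
  mid=-2.21911 |R|=1.24312 →lo
  mid=-2.07965 |R|=1.08282 →lo
  mid=-2.00992 |R|=1.00997 →lo
  mid=-1.97505 |R|=0.97536 →hi
  mid=-1.99249 |R|=0.99251 →hi
  mid=-2.00120 |R|=1.00120 →lo
  ...
  [-2.00011,-1.99998] ⇒ x*=-2.0000
Interval (-2.0000, 0).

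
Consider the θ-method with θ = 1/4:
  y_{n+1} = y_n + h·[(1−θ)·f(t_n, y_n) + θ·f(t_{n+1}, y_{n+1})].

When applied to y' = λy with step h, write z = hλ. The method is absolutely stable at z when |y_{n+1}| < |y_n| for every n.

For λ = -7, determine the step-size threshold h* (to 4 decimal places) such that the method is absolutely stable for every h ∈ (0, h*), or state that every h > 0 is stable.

(-4.0000,0); λ=-7 ⇒ h* = (4)/7 = 0.5714.

On y'=λy, z=hλ:
  y_{n+1} = y_n + z·[3/4·y_n + 1/4·y_{n+1}] ⇒ (1 − 1/4z)y_{n+1} = (1 + 3/4z)y_n
  so R(z) = (1 + 3/4z)/(1 − 1/4z).

Solve |R(x)|<1 on ℝ⁻.
x=-0.47: |R|=0.5794
R=−1: 1+3/4x = −1+1/4x ⇒ -1/2x=2 ⇒ x=2/(-1/2)=-4.0000
Confirm numerically:
  x=-3.856: |R|=0.96334 <1
  x=-3.765: |R|=0.93947 <1
  x=-2.229: |R|=0.43137 <1
  x=-1.654: |R|=0.17015 <1
  x=-4.567: |R|=1.13237 >1
  x=-4.364: |R|=1.08704 >1
  x=-4.124: |R|=1.03053 >1
Interval (-4.0000, 0).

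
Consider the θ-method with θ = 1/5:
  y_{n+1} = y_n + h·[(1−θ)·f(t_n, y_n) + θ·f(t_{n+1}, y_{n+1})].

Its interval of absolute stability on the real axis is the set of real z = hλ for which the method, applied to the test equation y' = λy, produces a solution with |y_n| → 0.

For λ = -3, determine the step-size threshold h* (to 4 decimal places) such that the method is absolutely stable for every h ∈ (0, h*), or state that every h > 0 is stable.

(-3.3333,0); λ=-3 ⇒ h* = (10/3)/3 = 1.1111.

Set f=λy, z=hλ:
  y_{n+1} = y_n + z·[4/5·y_n + 1/5·y_{n+1}] ⇒ (1 − 1/5z)y_{n+1} = (1 + 4/5z)y_n
  so R(z) = (1 + 4/5z)/(1 − 1/5z).

Solve |R(x)|<1 on ℝ⁻.
x=-0.7: |R|=0.3860
R=−1: 1+4/5x = −1+1/5x ⇒ -3/5x=2 ⇒ x=2/(-3/5)=-3.3333
Confirm numerically:
  x=-3.195: |R|=0.94936 <1
  x=-2.865: |R|=0.82136 <1
  x=-1.986: |R|=0.42141 <1
  x=-1.738: |R|=0.28970 <1
  x=-3.673: |R|=1.11749 >1
  x=-3.560: |R|=1.07944 >1
Stable set (-3.3333, 0).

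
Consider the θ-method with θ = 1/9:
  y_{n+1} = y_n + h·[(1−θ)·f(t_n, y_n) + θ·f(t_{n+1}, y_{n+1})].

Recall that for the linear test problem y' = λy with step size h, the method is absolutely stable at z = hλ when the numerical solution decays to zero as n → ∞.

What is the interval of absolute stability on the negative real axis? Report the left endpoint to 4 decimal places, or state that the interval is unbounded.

(-2.5714, 0).

With y'=λy (z=hλ):
  y_{n+1} = y_n + z·[8/9·y_n + 1/9·y_{n+1}] ⇒ (1 − 1/9z)y_{n+1} = (1 + 8/9z)y_n
  Hence R(z) = (1 + 8/9z)/(1 − 1/9z).

Find x<0 with |R(x)|<1.
x=-1.19: |R|=0.0510
R=−1: 1+8/9x = −1+1/9x ⇒ -7/9x=2 ⇒ x=2/(-7/9)=-2.5714
Confirm numerically:
  x=-2.048: |R|=0.66836 <1
  x=-1.687: |R|=0.42070 <1
  x=-1.611: |R|=0.36641 <1
  x=-1.563: |R|=0.33172 <1
  x=-2.970: |R|=1.23308 >1
  x=-2.923: |R|=1.20641 >1
Interval (-2.5714, 0).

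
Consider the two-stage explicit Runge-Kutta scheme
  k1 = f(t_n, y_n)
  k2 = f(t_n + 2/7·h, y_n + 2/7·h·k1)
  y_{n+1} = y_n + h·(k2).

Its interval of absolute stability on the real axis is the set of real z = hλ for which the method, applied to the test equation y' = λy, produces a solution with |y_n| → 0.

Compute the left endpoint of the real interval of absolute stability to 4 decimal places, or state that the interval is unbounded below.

With y'=λy (z=hλ):
  k1=λy_n ⇒ h·k1=z·y_n;  k2=λ(1+2/7z)y_n ⇒ h·k2=z(1+2/7z)y_n
  y_{n+1}/y_n = 1 + z(1+2/7z) = 1 + z + 2/7z²
  ⇒ R(z) = 1 + z + 2/7z².

Boundary: |R(x)|=1, x<0.
x=-1.12: |R|=0.2384
R=1: x+2/7x²=0 ⇒ x=−7/2=-3.5000; min R=1−1/(4·2/7)=0.1250>−1
Confirm numerically:
  x=-3.317: |R|=0.82657 <1
  x=-2.951: |R|=0.53711 <1
  x=-1.727: |R|=0.12515 <1
  x=-1.719: |R|=0.12527 <1
  x=-3.914: |R|=1.46297 >1
  x=-3.692: |R|=1.20253 >1
Interval (-3.5000, 0).

left endpoint -3.5000.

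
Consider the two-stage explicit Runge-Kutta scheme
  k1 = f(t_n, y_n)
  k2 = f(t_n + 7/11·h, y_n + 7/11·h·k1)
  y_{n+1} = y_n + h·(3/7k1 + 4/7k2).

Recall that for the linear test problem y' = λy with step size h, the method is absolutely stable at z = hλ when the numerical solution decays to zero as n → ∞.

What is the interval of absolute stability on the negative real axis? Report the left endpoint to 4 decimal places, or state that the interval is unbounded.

z∈(-2.7500,0).

Test eqn y'=λy, z=hλ:
  k1=λy_n ⇒ h·k1=z·y_n;  k2=λ(1+7/11z)y_n ⇒ h·k2=z(1+7/11z)y_n
  y_{n+1}/y_n = 1 + 3/7z + 4/7z(1+7/11z) = 1 + z + 4/11z²
  so R(z) = 1 + z + 4/11z².

Find x<0 with |R(x)|<1.
x=-0.42: |R|=0.6441
R=1: x+4/11x²=0 ⇒ x=−11/4=-2.7500; min R=1−1/(4·4/11)=0.3125>−1
Confirm numerically:
  x=-2.023: |R|=0.46519 <1
  x=-1.484: |R|=0.31682 <1
  x=-1.226: |R|=0.32057 <1
  x=-2.823: |R|=1.07494 >1
  x=-2.813: |R|=1.06444 >1
Stable set (-2.7500, 0).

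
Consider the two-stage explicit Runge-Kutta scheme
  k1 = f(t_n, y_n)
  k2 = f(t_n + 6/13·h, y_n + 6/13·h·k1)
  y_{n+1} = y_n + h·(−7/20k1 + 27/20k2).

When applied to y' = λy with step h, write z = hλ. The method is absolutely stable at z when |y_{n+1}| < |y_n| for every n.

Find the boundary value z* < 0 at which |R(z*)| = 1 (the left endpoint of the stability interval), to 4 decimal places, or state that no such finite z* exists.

Test eqn y'=λy, z=hλ:
  k1=λy_n ⇒ h·k1=z·y_n;  k2=λ(1+6/13z)y_n ⇒ h·k2=z(1+6/13z)y_n
  y_{n+1}/y_n = 1 − 7/20z + 27/20z(1+6/13z) = 1 + z + 81/130z²
  Hence R(z) = 1 + z + 81/130z².

Find x<0 with |R(x)|<1.
x=-0.84: |R|=0.5996
R=1: x+81/130x²=0 ⇒ x=−130/81=-1.6049; min R=1−1/(4·81/130)=0.5988>−1
Confirm numerically:
  x=-1.473: |R|=0.87891 <1
  x=-1.000: |R|=0.62308 <1
  x=-0.743: |R|=0.60097 <1
  x=-2.146: |R|=1.72347 >1
  x=-1.695: |R|=1.09512 >1
Interval (-1.6049, 0).

z* = -1.6049.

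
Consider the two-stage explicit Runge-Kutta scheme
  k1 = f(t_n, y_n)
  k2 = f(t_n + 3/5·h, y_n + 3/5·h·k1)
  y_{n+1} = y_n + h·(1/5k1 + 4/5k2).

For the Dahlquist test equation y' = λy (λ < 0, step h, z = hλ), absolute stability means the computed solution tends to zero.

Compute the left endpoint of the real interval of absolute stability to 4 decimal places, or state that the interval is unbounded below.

z* = -2.0833.

Test eqn y'=λy, z=hλ:
  k1=λy_n ⇒ h·k1=z·y_n;  k2=λ(1+3/5z)y_n ⇒ h·k2=z(1+3/5z)y_n
  y_{n+1}/y_n = 1 + 1/5z + 4/5z(1+3/5z) = 1 + z + 12/25z²
  ⇒ R(z) = 1 + z + 12/25z².

Find x<0 with |R(x)|<1.
x=-0.82: |R|=0.5028
R=1: x+12/25x²=0 ⇒ x=−25/12=-2.0833; min R=1−1/(4·12/25)=0.4792>−1
Confirm numerically:
  x=-1.593: |R|=0.62507 <1
  x=-0.955: |R|=0.48277 <1
  x=-0.931: |R|=0.48505 <1
  x=-0.873: |R|=0.49282 <1
  x=-2.529: |R|=1.54100 >1
  x=-2.206: |R|=1.12989 >1
So |R|<1 on (-2.0833, 0).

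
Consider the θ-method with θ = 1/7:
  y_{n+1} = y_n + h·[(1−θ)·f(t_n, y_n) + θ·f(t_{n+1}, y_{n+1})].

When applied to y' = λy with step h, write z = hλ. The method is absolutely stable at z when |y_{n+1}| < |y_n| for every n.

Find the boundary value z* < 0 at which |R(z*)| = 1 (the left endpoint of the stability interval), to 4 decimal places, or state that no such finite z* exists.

z* = -2.8000.

With y'=λy (z=hλ):
  y_{n+1} = y_n + z·[6/7·y_n + 1/7·y_{n+1}] ⇒ (1 − 1/7z)y_{n+1} = (1 + 6/7z)y_n
  ⇒ R(z) = (1 + 6/7z)/(1 − 1/7z).

Need |R(x)|<1, x<0.
x=-0.73: |R|=0.3389
R=−1: 1+6/7x = −1+1/7x ⇒ -5/7x=2 ⇒ x=2/(-5/7)=-2.8000
Confirm numerically:
  x=-2.309: |R|=0.73628 <1
  x=-2.071: |R|=0.59817 <1
  x=-1.922: |R|=0.50796 <1
  x=-3.068: |R|=1.13309 >1
  x=-2.995: |R|=1.09755 >1
  x=-2.992: |R|=1.09608 >1
Interval (-2.8000, 0).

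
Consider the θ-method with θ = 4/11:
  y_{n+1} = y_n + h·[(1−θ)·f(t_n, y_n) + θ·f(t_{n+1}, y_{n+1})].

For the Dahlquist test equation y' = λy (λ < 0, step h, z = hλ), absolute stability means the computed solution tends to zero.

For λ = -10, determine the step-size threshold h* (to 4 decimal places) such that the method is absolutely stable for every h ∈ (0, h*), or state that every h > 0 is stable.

(-7.3333,0); λ=-10 ⇒ h* = (22/3)/10 = 0.7333.

On y'=λy, z=hλ:
  y_{n+1} = y_n + z·[7/11·y_n + 4/11·y_{n+1}] ⇒ (1 − 4/11z)y_{n+1} = (1 + 7/11z)y_n
  Hence R(z) = (1 + 7/11z)/(1 − 4/11z).

Boundary: |R(x)|=1, x<0.
x=-1.48: |R|=0.0378
R=−1: 1+7/11x = −1+4/11x ⇒ -3/11x=2 ⇒ x=2/(-3/11)=-7.3333
Confirm numerically:
  x=-6.769: |R|=0.95554 <1
  x=-5.235: |R|=0.80291 <1
  x=-4.176: |R|=0.65810 <1
  x=-3.965: |R|=0.62379 <1
  x=-7.784: |R|=1.03209 >1
  x=-7.735: |R|=1.02873 >1
  x=-7.471: |R|=1.01010 >1
Stable set (-7.3333, 0).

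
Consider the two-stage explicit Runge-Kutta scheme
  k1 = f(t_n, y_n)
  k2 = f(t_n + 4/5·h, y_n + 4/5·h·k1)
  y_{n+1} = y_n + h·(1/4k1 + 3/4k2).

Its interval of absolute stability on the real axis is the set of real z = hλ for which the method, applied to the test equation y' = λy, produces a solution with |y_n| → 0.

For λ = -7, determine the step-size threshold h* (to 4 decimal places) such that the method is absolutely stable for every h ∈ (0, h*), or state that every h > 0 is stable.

(-1.6667,0); λ=-7 ⇒ h* = (5/3)/7 = 0.2381.

With y'=λy (z=hλ):
  k1=λy_n ⇒ h·k1=z·y_n;  k2=λ(1+4/5z)y_n ⇒ h·k2=z(1+4/5z)y_n
  y_{n+1}/y_n = 1 + 1/4z + 3/4z(1+4/5z) = 1 + z + 3/5z²
  R(z) = 1 + z + 3/5z².

Need |R(x)|<1, x<0.
x=-1.57: |R|=0.9089
R=1: x+3/5x²=0 ⇒ x=−5/3=-1.6667; min R=1−1/(4·3/5)=0.5833>−1
Confirm numerically:
  x=-1.371: |R|=0.75678 <1
  x=-0.888: |R|=0.58513 <1
  x=-0.884: |R|=0.58487 <1
  x=-2.049: |R|=1.47004 >1
  x=-2.011: |R|=1.41547 >1
  x=-1.968: |R|=1.35581 >1
So |R|<1 on (-1.6667, 0).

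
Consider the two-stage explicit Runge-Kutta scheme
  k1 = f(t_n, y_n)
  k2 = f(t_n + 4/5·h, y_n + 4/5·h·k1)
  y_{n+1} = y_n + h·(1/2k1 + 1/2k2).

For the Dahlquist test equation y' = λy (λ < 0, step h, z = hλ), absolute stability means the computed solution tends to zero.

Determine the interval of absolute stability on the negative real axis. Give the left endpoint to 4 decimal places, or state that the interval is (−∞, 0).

Set f=λy, z=hλ:
  k1=λy_n ⇒ h·k1=z·y_n;  k2=λ(1+4/5z)y_n ⇒ h·k2=z(1+4/5z)y_n
  y_{n+1}/y_n = 1 + 1/2z + 1/2z(1+4/5z) = 1 + z + 2/5z²
  Hence R(z) = 1 + z + 2/5z².

Boundary: |R(x)|=1, x<0.
x=-1.61: |R|=0.4268
R=1: x+2/5x²=0 ⇒ x=−5/2=-2.5000; min R=1−1/(4·2/5)=0.3750>−1
Confirm numerically:
  x=-2.374: |R|=0.88035 <1
  x=-2.097: |R|=0.66196 <1
  x=-1.655: |R|=0.44061 <1
  x=-1.379: |R|=0.38166 <1
  x=-2.922: |R|=1.49323 >1
  x=-2.596: |R|=1.09969 >1
Interval (-2.5000, 0).

(-2.5000, 0).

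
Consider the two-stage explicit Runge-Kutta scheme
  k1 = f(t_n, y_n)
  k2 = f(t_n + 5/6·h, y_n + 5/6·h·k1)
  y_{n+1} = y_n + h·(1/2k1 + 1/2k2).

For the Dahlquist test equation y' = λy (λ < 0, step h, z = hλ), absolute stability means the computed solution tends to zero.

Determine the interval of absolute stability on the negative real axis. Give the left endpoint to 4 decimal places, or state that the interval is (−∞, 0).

(-2.4000, 0).

Set f=λy, z=hλ:
  k1=λy_n ⇒ h·k1=z·y_n;  k2=λ(1+5/6z)y_n ⇒ h·k2=z(1+5/6z)y_n
  y_{n+1}/y_n = 1 + 1/2z + 1/2z(1+5/6z) = 1 + z + 5/12z²
  so R(z) = 1 + z + 5/12z².

Need |R(x)|<1, x<0.
x=-0.88: |R|=0.4427
R=1: x+5/12x²=0 ⇒ x=−12/5=-2.4000; min R=1−1/(4·5/12)=0.4000>−1
Confirm numerically:
  x=-2.277: |R|=0.88330 <1
  x=-2.211: |R|=0.82588 <1
  x=-1.451: |R|=0.42625 <1
  x=-2.958: |R|=1.68774 >1
  x=-2.520: |R|=1.12600 >1
Stable set (-2.4000, 0).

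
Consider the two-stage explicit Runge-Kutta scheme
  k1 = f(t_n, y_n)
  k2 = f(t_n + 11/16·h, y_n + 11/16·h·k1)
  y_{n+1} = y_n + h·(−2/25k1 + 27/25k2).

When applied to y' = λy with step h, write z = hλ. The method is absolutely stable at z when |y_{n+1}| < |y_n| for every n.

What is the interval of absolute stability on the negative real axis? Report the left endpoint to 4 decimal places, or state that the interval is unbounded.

z∈(-1.3468,0).

Test eqn y'=λy, z=hλ:
  k1=λy_n ⇒ h·k1=z·y_n;  k2=λ(1+11/16z)y_n ⇒ h·k2=z(1+11/16z)y_n
  y_{n+1}/y_n = 1 − 2/25z + 27/25z(1+11/16z) = 1 + z + 297/400z²
  R(z) = 1 + z + 297/400z².

Boundary: |R(x)|=1, x<0.
x=-0.34: |R|=0.7458
R=1: x+297/400x²=0 ⇒ x=−400/297=-1.3468; min R=1−1/(4·297/400)=0.6633>−1
Confirm numerically:
  x=-1.268: |R|=0.92581 <1
  x=-1.177: |R|=0.85161 <1
  x=-0.924: |R|=0.70993 <1
  x=-0.868: |R|=0.69142 <1
  x=-1.943: |R|=1.86012 >1
  x=-1.768: |R|=1.55292 >1
Stable set (-1.3468, 0).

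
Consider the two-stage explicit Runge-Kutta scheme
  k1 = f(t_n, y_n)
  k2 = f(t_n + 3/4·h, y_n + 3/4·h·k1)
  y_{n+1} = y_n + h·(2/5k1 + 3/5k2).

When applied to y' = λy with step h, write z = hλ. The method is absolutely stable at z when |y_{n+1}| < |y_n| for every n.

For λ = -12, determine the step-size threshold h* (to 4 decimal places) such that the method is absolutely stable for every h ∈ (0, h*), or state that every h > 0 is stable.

On y'=λy, z=hλ:
  k1=λy_n ⇒ h·k1=z·y_n;  k2=λ(1+3/4z)y_n ⇒ h·k2=z(1+3/4z)y_n
  y_{n+1}/y_n = 1 + 2/5z + 3/5z(1+3/4z) = 1 + z + 9/20z²
  so R(z) = 1 + z + 9/20z².

Need |R(x)|<1, x<0.
x=-1.01: |R|=0.4490
R=1: x+9/20x²=0 ⇒ x=−20/9=-2.2222; min R=1−1/(4·9/20)=0.4444>−1
Confirm numerically:
  x=-1.888: |R|=0.71604 <1
  x=-1.671: |R|=0.58551 <1
  x=-1.089: |R|=0.44466 <1
  x=-2.624: |R|=1.47442 >1
  x=-2.270: |R|=1.04881 >1
So |R|<1 on (-2.2222, 0).

(-2.2222,0); λ=-12 ⇒ h* = (20/9)/12 = 0.1852.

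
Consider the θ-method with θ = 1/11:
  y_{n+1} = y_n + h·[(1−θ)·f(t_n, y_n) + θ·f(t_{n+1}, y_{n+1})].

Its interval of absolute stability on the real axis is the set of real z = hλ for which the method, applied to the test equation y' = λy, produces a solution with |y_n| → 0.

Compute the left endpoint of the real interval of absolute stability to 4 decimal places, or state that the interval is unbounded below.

z* = -2.4444.

Test eqn y'=λy, z=hλ:
  y_{n+1} = y_n + z·[10/11·y_n + 1/11·y_{n+1}] ⇒ (1 − 1/11z)y_{n+1} = (1 + 10/11z)y_n
  R(z) = (1 + 10/11z)/(1 − 1/11z).

Boundary: |R(x)|=1, x<0.
x=-1.8: |R|=0.5469
R=−1: 1+10/11x = −1+1/11x ⇒ -9/11x=2 ⇒ x=2/(-9/11)=-2.4444
Confirm numerically:
  x=-1.906: |R|=0.62452 <1
  x=-1.905: |R|=0.62379 <1
  x=-1.515: |R|=0.33160 <1
  x=-2.983: |R|=1.34664 >1
  x=-2.927: |R|=1.31184 >1
Stable set (-2.4444, 0).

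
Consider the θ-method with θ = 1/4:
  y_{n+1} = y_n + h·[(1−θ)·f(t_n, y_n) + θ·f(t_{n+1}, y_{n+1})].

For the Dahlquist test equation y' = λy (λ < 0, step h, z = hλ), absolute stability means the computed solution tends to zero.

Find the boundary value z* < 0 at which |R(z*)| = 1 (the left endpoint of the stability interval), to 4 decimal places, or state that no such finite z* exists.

z* = -4.0000.

With y'=λy (z=hλ):
  y_{n+1} = y_n + z·[3/4·y_n + 1/4·y_{n+1}] ⇒ (1 − 1/4z)y_{n+1} = (1 + 3/4z)y_n
  so R(z) = (1 + 3/4z)/(1 − 1/4z).

Need |R(x)|<1, x<0.
x=-1.74: |R|=0.2125
R=−1: 1+3/4x = −1+1/4x ⇒ -1/2x=2 ⇒ x=2/(-1/2)=-4.0000
Confirm numerically:
  x=-3.780: |R|=0.94344 <1
  x=-3.485: |R|=0.86239 <1
  x=-3.242: |R|=0.79067 <1
  x=-2.218: |R|=0.42683 <1
  x=-4.380: |R|=1.09069 >1
  x=-4.338: |R|=1.08107 >1
  x=-4.047: |R|=1.01168 >1
So |R|<1 on (-4.0000, 0).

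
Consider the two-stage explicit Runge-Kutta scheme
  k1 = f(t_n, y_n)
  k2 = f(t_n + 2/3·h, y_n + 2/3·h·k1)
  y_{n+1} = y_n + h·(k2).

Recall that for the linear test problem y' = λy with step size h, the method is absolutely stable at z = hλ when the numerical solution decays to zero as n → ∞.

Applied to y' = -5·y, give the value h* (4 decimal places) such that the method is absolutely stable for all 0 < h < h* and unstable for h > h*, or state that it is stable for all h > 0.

(-1.5000,0); λ=-5 ⇒ h* = (3/2)/5 = 0.3000.

On y'=λy, z=hλ:
  k1=λy_n ⇒ h·k1=z·y_n;  k2=λ(1+2/3z)y_n ⇒ h·k2=z(1+2/3z)y_n
  y_{n+1}/y_n = 1 + z(1+2/3z) = 1 + z + 2/3z²
  R(z) = 1 + z + 2/3z².

Boundary: |R(x)|=1, x<0.
x=-0.63: |R|=0.6346
R=1: x+2/3x²=0 ⇒ x=−3/2=-1.5000; min R=1−1/(4·2/3)=0.6250>−1
Confirm numerically:
  x=-1.451: |R|=0.95260 <1
  x=-1.392: |R|=0.89978 <1
  x=-1.117: |R|=0.71479 <1
  x=-1.068: |R|=0.69242 <1
  x=-1.919: |R|=1.53604 >1
  x=-1.721: |R|=1.25356 >1
So |R|<1 on (-1.5000, 0).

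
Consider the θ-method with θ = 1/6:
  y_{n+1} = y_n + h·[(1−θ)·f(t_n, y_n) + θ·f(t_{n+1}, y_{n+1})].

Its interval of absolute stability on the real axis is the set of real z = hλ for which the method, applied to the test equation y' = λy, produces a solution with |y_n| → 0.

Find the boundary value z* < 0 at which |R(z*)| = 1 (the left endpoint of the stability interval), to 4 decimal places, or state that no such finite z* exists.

left endpoint -3.0000.

Test eqn y'=λy, z=hλ:
  y_{n+1} = y_n + z·[5/6·y_n + 1/6·y_{n+1}] ⇒ (1 − 1/6z)y_{n+1} = (1 + 5/6z)y_n
  ⇒ R(z) = (1 + 5/6z)/(1 − 1/6z).

Find x<0 with |R(x)|<1.
x=-1.08: |R|=0.0847
R=−1: 1+5/6x = −1+1/6x ⇒ -2/3x=2 ⇒ x=2/(-2/3)=-3.0000
Confirm numerically:
  x=-2.875: |R|=0.94366 <1
  x=-2.711: |R|=0.86729 <1
  x=-2.504: |R|=0.76670 <1
  x=-1.778: |R|=0.37156 <1
  x=-3.470: |R|=1.19852 >1
  x=-3.445: |R|=1.18846 >1
  x=-3.247: |R|=1.10685 >1
Stable set (-3.0000, 0).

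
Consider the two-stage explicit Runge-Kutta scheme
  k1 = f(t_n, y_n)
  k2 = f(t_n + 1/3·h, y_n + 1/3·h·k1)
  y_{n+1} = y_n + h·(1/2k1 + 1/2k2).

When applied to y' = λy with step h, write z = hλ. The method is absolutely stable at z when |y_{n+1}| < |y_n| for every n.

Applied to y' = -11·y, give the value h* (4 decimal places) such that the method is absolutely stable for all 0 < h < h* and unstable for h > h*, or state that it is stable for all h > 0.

(-6.0000,0); λ=-11 ⇒ h* = (6)/11 = 0.5455.

With y'=λy (z=hλ):
  k1=λy_n ⇒ h·k1=z·y_n;  k2=λ(1+1/3z)y_n ⇒ h·k2=z(1+1/3z)y_n
  y_{n+1}/y_n = 1 + 1/2z + 1/2z(1+1/3z) = 1 + z + 1/6z²
  so R(z) = 1 + z + 1/6z².

Find x<0 with |R(x)|<1.
x=-1.32: |R|=0.0296
R=1: x+1/6x²=0 ⇒ x=−6=-6.0000; min R=1−1/(4·1/6)=-0.5000>−1
Confirm numerically:
  x=-3.676: |R|=0.42384 <1
  x=-3.276: |R|=0.48730 <1
  x=-2.708: |R|=0.48579 <1
  x=-6.561: |R|=1.61345 >1
  x=-6.204: |R|=1.21094 >1
  x=-6.176: |R|=1.18116 >1
Stable set (-6.0000, 0).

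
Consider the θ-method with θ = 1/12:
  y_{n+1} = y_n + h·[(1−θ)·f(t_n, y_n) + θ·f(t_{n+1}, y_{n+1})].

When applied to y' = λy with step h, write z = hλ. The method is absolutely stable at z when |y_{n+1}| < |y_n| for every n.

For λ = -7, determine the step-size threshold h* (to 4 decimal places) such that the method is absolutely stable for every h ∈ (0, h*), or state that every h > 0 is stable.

Test eqn y'=λy, z=hλ:
  y_{n+1} = y_n + z·[11/12·y_n + 1/12·y_{n+1}] ⇒ (1 − 1/12z)y_{n+1} = (1 + 11/12z)y_n
  ⇒ R(z) = (1 + 11/12z)/(1 − 1/12z).

Boundary: |R(x)|=1, x<0.
x=-0.36: |R|=0.6505
R=−1: 1+11/12x = −1+1/12x ⇒ -5/6x=2 ⇒ x=2/(-5/6)=-2.4000
Confirm numerically:
  x=-1.901: |R|=0.64103 <1
  x=-1.684: |R|=0.47676 <1
  x=-1.142: |R|=0.04276 <1
  x=-1.000: |R|=0.07692 <1
  x=-2.789: |R|=1.26303 >1
  x=-2.644: |R|=1.16662 >1
Stable set (-2.4000, 0).

(-2.4000,0); λ=-7 ⇒ h* = (12/5)/7 = 0.3429.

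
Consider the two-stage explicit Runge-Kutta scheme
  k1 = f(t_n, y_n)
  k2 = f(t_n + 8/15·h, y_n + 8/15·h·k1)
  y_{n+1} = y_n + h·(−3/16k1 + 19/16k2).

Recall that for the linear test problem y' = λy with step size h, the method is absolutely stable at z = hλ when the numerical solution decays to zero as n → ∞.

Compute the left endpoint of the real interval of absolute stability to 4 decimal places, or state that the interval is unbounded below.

left endpoint -1.5789.

Test eqn y'=λy, z=hλ:
  k1=λy_n ⇒ h·k1=z·y_n;  k2=λ(1+8/15z)y_n ⇒ h·k2=z(1+8/15z)y_n
  y_{n+1}/y_n = 1 − 3/16z + 19/16z(1+8/15z) = 1 + z + 19/30z²
  R(z) = 1 + z + 19/30z².

Solve |R(x)|<1 on ℝ⁻.
x=-1.09: |R|=0.6625
R=1: x+19/30x²=0 ⇒ x=−30/19=-1.5789; min R=1−1/(4·19/30)=0.6053>−1
Confirm numerically:
  x=-1.369: |R|=0.81797 <1
  x=-1.155: |R|=0.68988 <1
  x=-0.756: |R|=0.60597 <1
  x=-1.902: |R|=1.38915 >1
  x=-1.829: |R|=1.28965 >1
Interval (-1.5789, 0).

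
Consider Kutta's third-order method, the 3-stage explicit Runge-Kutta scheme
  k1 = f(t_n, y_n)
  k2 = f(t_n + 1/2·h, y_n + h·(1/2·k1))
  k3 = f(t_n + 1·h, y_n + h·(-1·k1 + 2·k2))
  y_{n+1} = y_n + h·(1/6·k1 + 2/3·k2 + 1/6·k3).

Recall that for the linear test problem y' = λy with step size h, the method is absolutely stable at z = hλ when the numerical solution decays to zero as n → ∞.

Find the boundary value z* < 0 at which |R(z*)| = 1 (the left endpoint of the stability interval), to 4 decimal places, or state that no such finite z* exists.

With y'=λy (z=hλ):
  order 3, 3-stage ⇒ R(z)=1+z+z^2/2+z^3/6
  (e.g. R(-1.17)=0.24751, |R|=0.24751)

Need |R(x)|<1, x<0.
x=-1.17: |R|=0.2475
|R(-2.63)|=1.2035 |R(-2.42)|=0.8539 |R(-1.03)|=0.3183
Bisect:
  x_lo=-2.8679 |R|=1.6867  x_hi=-0.1401 |R|=0.8692
  mid=-1.50399 |R|=0.06000 →hi
  mid=-2.18592 |R|=0.53761 →hi
  mid=-2.52689 |R|=1.02341 →lo
  mid=-2.35640 |R|=0.76080 →hi
  mid=-2.44165 |R|=0.88686 →hi
  mid=-2.48427 |R|=0.95379 →hi
  mid=-2.50558 |R|=0.98825 →hi
  ...
  [-2.51290,-2.51274] ⇒ x*=-2.5127
Stable set (-2.5127, 0).

z* = -2.5127.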